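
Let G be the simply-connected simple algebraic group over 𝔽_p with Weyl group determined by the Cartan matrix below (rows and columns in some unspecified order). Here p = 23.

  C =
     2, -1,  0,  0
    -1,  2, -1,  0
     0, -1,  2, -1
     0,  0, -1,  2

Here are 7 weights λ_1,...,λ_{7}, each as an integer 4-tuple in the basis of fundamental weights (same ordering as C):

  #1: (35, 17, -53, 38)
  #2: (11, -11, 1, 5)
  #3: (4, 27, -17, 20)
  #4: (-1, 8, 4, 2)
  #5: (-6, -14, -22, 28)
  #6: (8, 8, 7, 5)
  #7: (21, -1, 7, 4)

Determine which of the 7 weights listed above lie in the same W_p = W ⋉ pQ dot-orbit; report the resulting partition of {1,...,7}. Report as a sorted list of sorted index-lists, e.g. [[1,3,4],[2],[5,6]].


Cartan matrix: type A_4 (|W|=120); un-permuting the 4 rows.

λ_j+ρ reflected into Ā_23 (⟨·,θ^∨⟩≤23); 4-tuples as given:

  λ_1+ρ ↦ (5, 2, 6, 5)
  λ_2+ρ ↦ (2, 2, 6, 2)
  λ_3+ρ ↦ (5, 2, 6, 5)
  λ_4+ρ ↦ (0, 9, 5, 3)
  λ_5+ρ ↦ (5, 2, 6, 5)
  λ_6+ρ ↦ (0, 9, 5, 3)
  λ_7+ρ ↦ (10, 0, 1, 7)

These 7 weights hit 4 W_23-dot-orbits; sizes (3, 1, 2, 1):

[[1, 3, 5], [2], [4, 6], [7]]


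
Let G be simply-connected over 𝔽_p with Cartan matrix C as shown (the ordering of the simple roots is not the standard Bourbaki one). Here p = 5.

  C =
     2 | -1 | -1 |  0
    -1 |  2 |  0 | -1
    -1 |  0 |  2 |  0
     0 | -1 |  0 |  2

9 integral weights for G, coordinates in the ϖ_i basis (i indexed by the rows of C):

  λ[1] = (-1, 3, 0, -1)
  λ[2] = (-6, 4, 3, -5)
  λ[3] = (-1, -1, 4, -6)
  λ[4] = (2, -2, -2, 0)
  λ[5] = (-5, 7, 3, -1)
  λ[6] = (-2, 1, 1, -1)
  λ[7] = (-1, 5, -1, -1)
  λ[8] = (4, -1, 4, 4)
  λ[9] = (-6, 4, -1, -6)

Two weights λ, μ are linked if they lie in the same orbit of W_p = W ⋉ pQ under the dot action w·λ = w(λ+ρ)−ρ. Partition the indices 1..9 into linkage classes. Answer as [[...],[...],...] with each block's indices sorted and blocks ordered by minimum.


Cartan matrix: type A_4 (|W|=120); un-permuting the 4 rows.

λ_j+ρ reflected into Ā_5 (⟨·,θ^∨⟩≤5); 4-tuples as given:

    λ_1 → (0, 4, 1, 0)
    λ_2 → (0, 4, 1, 0)
    λ_3 → (5, 0, 0, 0)
    λ_4 → (1, 1, 1, 0)
    λ_5 → (1, 1, 0, 0)
    λ_6 → (1, 1, 1, 0)
    λ_7 → (0, 4, 1, 0)
    λ_8 → (5, 0, 0, 0)
    λ_9 → (5, 0, 0, 0)

Partition of {1..9} into 4 W_5-dot-orbits:

[[1, 2, 7], [3, 8, 9], [4, 6], [5]]


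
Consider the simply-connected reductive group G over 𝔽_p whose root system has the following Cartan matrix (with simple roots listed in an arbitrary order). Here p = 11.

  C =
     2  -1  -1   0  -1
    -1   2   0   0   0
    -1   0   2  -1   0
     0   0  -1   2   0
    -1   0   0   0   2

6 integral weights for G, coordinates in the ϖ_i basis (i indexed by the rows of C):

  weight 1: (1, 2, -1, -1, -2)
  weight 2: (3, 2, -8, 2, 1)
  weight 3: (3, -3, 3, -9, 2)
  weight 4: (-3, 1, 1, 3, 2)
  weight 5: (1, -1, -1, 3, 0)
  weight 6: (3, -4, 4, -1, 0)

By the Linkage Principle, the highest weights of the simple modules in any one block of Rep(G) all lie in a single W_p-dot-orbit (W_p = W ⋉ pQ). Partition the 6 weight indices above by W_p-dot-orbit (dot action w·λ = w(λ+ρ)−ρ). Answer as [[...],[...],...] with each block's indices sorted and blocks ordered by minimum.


Dynkin diagram of C (from the 8 off-diagonal −1 entries): D_5.

Each λ_j+ρ reduced to Ā_11; 5-tuples below use C's row order:

    λ_1 → (1, 3, 0, 0, 1)
    λ_2 → (2, 0, 0, 4, 1)
    λ_3 → (2, 0, 0, 4, 1)
    λ_4 → (2, 0, 0, 4, 1)
    λ_5 → (2, 0, 0, 4, 1)
    λ_6 → (1, 3, 0, 0, 1)

Grouping the 6 weights by Ā_11-representative: 2 linkage classes.

[[1, 6], [2, 3, 4, 5]]


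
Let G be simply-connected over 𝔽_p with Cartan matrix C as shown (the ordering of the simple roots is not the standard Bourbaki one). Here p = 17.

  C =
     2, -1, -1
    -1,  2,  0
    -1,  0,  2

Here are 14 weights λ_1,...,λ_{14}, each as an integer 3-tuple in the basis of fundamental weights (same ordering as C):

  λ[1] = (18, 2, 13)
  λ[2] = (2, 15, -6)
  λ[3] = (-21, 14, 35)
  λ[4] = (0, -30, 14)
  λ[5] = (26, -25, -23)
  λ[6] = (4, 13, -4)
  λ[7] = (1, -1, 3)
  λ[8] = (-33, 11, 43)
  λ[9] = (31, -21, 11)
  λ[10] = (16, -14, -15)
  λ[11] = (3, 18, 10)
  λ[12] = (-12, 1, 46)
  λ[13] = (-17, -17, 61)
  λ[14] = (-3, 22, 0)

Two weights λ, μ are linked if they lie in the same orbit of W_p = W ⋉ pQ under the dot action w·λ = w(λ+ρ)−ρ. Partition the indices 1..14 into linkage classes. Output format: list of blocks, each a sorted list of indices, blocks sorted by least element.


Type A_3, rank 3, |W|=24; reorder rows/cols to standard.

λ_j+ρ reflected into Ā_17 (⟨·,θ^∨⟩≤17); 3-tuples as given:

  λ_1 → (2, 12, 1)
  λ_2 → (2, 12, 1)
  λ_3 → (2, 12, 1)
  λ_4 → (4, 11, 1)
  λ_5 → (7, 3, 5)
  λ_6 → (2, 12, 1)
  λ_7 → (2, 0, 4)
  λ_8 → (7, 3, 5)
  λ_9 → (7, 3, 5)
  λ_10 → (10, 3, 4)
  λ_11 → (2, 0, 4)
  λ_12 → (4, 2, 9)
  λ_13 → (4, 11, 1)
  λ_14 → (4, 11, 1)

6 distinct reps among the 14 weights ⇒ 6 W_17-linkage classes:

[[1, 2, 3, 6], [4, 13, 14], [5, 8, 9], [7, 11], [10], [12]]


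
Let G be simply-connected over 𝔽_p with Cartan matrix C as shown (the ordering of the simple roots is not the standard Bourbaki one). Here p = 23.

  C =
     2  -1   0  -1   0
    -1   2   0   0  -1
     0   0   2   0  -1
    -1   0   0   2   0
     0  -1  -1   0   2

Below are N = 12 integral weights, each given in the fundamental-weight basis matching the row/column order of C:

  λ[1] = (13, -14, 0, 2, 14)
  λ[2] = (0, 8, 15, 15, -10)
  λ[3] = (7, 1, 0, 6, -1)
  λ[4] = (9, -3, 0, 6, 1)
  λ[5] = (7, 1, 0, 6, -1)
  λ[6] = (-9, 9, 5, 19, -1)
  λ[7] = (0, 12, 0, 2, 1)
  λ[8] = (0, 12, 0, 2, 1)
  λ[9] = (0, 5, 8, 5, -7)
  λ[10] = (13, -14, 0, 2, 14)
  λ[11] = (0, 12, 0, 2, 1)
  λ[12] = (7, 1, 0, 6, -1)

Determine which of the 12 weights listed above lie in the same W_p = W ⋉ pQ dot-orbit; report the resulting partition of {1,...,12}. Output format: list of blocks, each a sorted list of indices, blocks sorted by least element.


Cartan matrix: type A_5 (|W|=720); un-permuting the 5 rows.

Ā_23 reps of the 12 weights (A_5, coords as presented):

  [1] (1, 13, 1, 3, 2)
  [2] (1, 0, 3, 6, 6)
  [3] (8, 2, 1, 7, 0)
  [4] (8, 2, 1, 7, 0)
  [5] (8, 2, 1, 7, 0)
  [6] (8, 2, 1, 7, 0)
  [7] (1, 13, 1, 3, 2)
  [8] (1, 13, 1, 3, 2)
  [9] (1, 0, 3, 6, 6)
  [10] (1, 13, 1, 3, 2)
  [11] (1, 13, 1, 3, 2)
  [12] (8, 2, 1, 7, 0)

Partition of {1..12} into 3 W_23-dot-orbits:

[[1, 7, 8, 10, 11], [2, 9], [3, 4, 5, 6, 12]]


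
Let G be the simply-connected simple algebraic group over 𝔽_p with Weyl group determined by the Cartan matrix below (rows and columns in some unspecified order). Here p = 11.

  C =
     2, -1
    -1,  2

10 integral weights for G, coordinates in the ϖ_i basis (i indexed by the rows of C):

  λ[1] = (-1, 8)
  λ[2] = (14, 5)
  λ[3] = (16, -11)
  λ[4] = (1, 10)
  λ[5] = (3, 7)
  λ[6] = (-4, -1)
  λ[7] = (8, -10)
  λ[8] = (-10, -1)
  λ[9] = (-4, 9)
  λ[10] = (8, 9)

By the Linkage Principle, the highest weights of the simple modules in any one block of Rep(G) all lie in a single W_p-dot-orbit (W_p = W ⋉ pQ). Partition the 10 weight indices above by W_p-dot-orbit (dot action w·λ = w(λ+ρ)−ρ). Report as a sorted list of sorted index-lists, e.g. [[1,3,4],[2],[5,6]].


C ↔ A_2 under row/col permutation; |W(A_2)| = 6.

Each λ_j+ρ reduced to Ā_11; 2-tuples below use C's row order:

  λ_1+ρ ↦ (0, 9);  λ_2+ρ ↦ (1, 4);  λ_3+ρ ↦ (1, 4);  λ_4+ρ ↦ (0, 9);  λ_5+ρ ↦ (3, 7);  λ_6+ρ ↦ (0, 3);  λ_7+ρ ↦ (0, 9);  λ_8+ρ ↦ (0, 9);  λ_9+ρ ↦ (3, 7);  λ_10+ρ ↦ (1, 2)

These 10 weights hit 5 W_11-dot-orbits; sizes (4, 2, 2, 1, 1):

[[1, 4, 7, 8], [2, 3], [5, 9], [6], [10]]


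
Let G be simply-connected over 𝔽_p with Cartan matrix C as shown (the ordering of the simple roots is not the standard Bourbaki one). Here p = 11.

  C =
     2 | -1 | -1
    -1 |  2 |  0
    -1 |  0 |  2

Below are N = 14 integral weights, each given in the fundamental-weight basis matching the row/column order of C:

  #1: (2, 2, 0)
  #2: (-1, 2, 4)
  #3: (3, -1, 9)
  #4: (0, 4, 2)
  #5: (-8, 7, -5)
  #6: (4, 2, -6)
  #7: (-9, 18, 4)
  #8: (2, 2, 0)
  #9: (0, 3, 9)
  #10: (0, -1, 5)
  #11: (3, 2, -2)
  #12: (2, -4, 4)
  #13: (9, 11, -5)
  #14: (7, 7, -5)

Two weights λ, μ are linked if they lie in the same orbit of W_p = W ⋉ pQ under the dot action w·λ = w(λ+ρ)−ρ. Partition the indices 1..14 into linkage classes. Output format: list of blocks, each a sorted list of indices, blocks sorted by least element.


A_3 Cartan matrix, 3 simple roots permuted; ρ=(1,1,1).

Folding the 14 weights λ_j+ρ into Ā_11 (reps in the given 3-coord order):

  λ_1 → (3, 3, 1);  λ_2 → (0, 3, 5);  λ_3 → (1, 3, 7);  λ_4 → (1, 5, 3);  λ_5 → (1, 3, 7);  λ_6 → (0, 3, 5);  λ_7 → (0, 3, 5);  λ_8 → (3, 3, 1);  λ_9 → (1, 0, 6);  λ_10 → (1, 0, 6);  λ_11 → (3, 3, 1);  λ_12 → (0, 3, 5);  λ_13 → (1, 0, 6);  λ_14 → (3, 3, 1)

The 14 indices split into 5 linkage classes (same alcove rep ⇔ same W_11-dot-orbit):

[[1, 8, 11, 14], [2, 6, 7, 12], [3, 5], [4], [9, 10, 13]]


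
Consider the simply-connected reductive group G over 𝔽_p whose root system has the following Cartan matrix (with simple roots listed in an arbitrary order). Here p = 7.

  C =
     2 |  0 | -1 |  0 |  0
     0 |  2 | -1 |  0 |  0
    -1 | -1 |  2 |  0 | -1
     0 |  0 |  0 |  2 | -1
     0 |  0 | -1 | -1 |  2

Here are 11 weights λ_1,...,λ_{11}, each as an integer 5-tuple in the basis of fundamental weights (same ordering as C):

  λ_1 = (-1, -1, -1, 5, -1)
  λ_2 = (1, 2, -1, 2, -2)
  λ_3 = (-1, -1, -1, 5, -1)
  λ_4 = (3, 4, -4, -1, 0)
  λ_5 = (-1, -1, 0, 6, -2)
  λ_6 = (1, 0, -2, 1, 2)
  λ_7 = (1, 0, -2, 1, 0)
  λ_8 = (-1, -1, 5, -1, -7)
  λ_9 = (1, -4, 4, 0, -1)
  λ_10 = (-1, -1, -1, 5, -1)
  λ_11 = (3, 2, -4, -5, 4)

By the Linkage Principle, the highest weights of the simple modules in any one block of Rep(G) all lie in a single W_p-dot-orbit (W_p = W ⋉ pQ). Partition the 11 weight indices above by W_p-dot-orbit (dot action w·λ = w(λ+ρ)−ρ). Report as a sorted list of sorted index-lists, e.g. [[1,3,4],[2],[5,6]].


D_5 Cartan matrix, 5 simple roots permuted; ρ=(1,1,1,1,1).

λ_j+ρ reflected into Ā_7 (⟨·,θ^∨⟩≤7); 5-tuples as given:

  λ_1+ρ ↦ (0, 0, 0, 6, 0)
  λ_2+ρ ↦ (1, 2, 1, 2, 0)
  λ_3+ρ ↦ (0, 0, 0, 6, 0)
  λ_4+ρ ↦ (1, 2, 1, 2, 0)
  λ_5+ρ ↦ (0, 0, 0, 6, 0)
  λ_6+ρ ↦ (1, 0, 1, 2, 0)
  λ_7+ρ ↦ (1, 0, 1, 2, 0)
  λ_8+ρ ↦ (0, 0, 0, 6, 0)
  λ_9+ρ ↦ (1, 2, 1, 2, 0)
  λ_10+ρ ↦ (0, 0, 0, 6, 0)
  λ_11+ρ ↦ (1, 0, 1, 2, 0)

Partition of {1..11} into 3 W_7-dot-orbits:

[[1, 3, 5, 8, 10], [2, 4, 9], [6, 7, 11]]


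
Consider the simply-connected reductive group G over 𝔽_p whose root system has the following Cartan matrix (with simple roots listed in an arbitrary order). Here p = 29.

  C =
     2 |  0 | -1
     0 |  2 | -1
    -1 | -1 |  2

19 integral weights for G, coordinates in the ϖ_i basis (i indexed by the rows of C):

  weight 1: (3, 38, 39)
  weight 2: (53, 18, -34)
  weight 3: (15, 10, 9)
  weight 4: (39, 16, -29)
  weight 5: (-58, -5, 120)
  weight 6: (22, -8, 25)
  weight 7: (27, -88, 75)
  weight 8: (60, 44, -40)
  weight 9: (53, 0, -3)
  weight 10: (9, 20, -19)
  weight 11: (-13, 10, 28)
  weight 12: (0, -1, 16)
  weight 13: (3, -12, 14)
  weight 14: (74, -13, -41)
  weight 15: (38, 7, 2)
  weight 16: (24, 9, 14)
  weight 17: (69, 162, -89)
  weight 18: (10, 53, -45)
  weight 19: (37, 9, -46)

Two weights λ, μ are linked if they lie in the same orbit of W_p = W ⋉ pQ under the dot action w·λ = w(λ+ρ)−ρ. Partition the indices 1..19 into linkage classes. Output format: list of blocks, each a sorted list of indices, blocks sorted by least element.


A_3 Cartan matrix, 3 simple roots permuted; ρ=(1,1,1).

Ā_29 reps of the 19 weights (A_3, coords as presented):

  1: (4, 11, 4);  2: (4, 11, 4);  3: (8, 3, 10);  4: (1, 0, 17);  5: (4, 1, 23);  6: (3, 13, 6);  7: (1, 0, 17);  8: (3, 13, 6);  9: (4, 1, 23);  10: (8, 3, 10);  11: (1, 0, 17);  12: (1, 0, 17);  13: (4, 11, 4);  14: (6, 11, 6);  15: (8, 3, 10);  16: (4, 11, 4);  17: (1, 0, 17);  18: (4, 11, 4);  19: (3, 13, 6)

These 19 weights hit 6 W_29-dot-orbits; sizes (5, 3, 5, 2, 3, 1):

[[1, 2, 13, 16, 18], [3, 10, 15], [4, 7, 11, 12, 17], [5, 9], [6, 8, 19], [14]]


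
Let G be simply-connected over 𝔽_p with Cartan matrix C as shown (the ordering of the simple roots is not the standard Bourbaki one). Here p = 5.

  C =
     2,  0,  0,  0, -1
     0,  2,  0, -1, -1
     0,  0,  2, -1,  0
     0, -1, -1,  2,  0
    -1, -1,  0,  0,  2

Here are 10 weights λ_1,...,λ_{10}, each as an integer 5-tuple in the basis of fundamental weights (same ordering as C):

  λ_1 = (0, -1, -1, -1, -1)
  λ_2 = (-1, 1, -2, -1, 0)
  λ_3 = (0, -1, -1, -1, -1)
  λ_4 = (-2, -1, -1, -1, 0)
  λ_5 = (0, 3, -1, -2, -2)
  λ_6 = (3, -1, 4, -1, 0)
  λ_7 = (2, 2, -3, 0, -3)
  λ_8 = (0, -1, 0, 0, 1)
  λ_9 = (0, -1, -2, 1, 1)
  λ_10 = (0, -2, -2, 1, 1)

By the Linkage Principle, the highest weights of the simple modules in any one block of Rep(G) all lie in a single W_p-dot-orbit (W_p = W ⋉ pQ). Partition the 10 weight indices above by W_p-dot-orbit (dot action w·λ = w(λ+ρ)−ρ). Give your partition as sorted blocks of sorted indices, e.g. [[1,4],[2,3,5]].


Cartan matrix: type A_5 (|W|=720); un-permuting the 5 rows.

W_5-reps of the 10 weights in Ā_5 (same 5-coord order as C):

    [1] (1, 0, 0, 0, 0)
    [2] (0, 1, 0, 1, 1)
    [3] (1, 0, 0, 0, 0)
    [4] (1, 0, 0, 0, 0)
    [5] (0, 2, 1, 0, 1)
    [6] (1, 0, 0, 0, 0)
    [7] (1, 0, 1, 1, 2)
    [8] (1, 0, 1, 1, 2)
    [9] (1, 0, 1, 1, 2)
    [10] (1, 1, 1, 0, 1)

The 10 indices split into 5 linkage classes (same alcove rep ⇔ same W_5-dot-orbit):

[[1, 3, 4, 6], [2], [5], [7, 8, 9], [10]]


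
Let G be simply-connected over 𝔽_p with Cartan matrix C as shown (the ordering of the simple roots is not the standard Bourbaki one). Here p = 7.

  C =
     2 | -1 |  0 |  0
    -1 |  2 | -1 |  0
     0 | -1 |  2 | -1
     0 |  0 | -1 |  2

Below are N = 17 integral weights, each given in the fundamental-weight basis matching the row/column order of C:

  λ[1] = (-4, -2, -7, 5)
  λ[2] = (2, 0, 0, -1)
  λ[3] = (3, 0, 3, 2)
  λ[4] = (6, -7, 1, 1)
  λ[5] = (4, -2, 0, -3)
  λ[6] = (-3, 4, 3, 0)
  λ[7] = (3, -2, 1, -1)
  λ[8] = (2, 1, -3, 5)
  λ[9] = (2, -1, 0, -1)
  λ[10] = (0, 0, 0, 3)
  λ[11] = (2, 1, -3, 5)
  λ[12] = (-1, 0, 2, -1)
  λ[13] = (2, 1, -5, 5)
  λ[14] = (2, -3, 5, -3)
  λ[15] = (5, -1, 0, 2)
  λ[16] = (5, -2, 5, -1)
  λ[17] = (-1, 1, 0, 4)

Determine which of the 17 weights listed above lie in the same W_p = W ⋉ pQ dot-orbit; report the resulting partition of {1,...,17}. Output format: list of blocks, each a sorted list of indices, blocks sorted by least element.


Dynkin diagram of C (from the 6 off-diagonal −1 entries): A_4.

Alcove-folded reps (p=7, 17 weights, presented ϖ-order):

  1: (3, 0, 1, 0)
  2: (3, 1, 1, 0)
  3: (1, 0, 2, 2)
  4: (1, 2, 2, 2)
  5: (3, 1, 1, 0)
  6: (1, 2, 2, 2)
  7: (3, 1, 1, 0)
  8: (1, 0, 2, 2)
  9: (3, 0, 1, 0)
  10: (1, 1, 1, 4)
  11: (1, 0, 2, 2)
  12: (0, 1, 3, 0)
  13: (1, 2, 2, 2)
  14: (1, 2, 2, 2)
  15: (3, 0, 1, 0)
  16: (1, 1, 1, 4)
  17: (1, 1, 1, 4)

The 17 indices split into 6 linkage classes (same alcove rep ⇔ same W_7-dot-orbit):

[[1, 9, 15], [2, 5, 7], [3, 8, 11], [4, 6, 13, 14], [10, 16, 17], [12]]


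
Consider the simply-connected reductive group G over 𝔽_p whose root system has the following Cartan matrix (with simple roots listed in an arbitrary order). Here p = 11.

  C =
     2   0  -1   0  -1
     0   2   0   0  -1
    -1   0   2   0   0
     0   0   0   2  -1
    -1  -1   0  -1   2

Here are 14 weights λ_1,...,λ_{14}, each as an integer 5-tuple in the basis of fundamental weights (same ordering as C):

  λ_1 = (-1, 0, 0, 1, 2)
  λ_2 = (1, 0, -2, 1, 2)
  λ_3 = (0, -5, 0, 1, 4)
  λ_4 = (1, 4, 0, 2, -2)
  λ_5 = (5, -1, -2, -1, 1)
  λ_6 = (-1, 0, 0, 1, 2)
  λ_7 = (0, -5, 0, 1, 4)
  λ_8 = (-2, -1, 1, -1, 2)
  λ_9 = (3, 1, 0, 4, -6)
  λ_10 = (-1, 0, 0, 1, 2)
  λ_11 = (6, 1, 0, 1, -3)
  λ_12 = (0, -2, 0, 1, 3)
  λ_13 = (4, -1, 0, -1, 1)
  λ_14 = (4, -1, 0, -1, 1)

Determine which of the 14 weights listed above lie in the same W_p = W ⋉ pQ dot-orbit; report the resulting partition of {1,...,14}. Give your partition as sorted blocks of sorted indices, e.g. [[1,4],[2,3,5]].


Dynkin diagram of C (from the 8 off-diagonal −1 entries): D_5.

Each λ_j+ρ reduced to Ā_11; 5-tuples below use C's row order:

    [1] (0, 1, 1, 2, 3)
    [2] (0, 1, 1, 2, 3)
    [3] (1, 4, 1, 2, 1)
    [4] (1, 4, 1, 2, 1)
    [5] (1, 0, 1, 0, 2)
    [6] (0, 1, 1, 2, 3)
    [7] (1, 4, 1, 2, 1)
    [8] (1, 0, 1, 0, 2)
    [9] (1, 3, 0, 0, 1)
    [10] (0, 1, 1, 2, 3)
    [11] (1, 0, 1, 0, 2)
    [12] (0, 1, 1, 2, 3)
    [13] (1, 0, 1, 0, 2)
    [14] (1, 0, 1, 0, 2)

Grouping the 14 weights by Ā_11-representative: 4 linkage classes.

[[1, 2, 6, 10, 12], [3, 4, 7], [5, 8, 11, 13, 14], [9]]


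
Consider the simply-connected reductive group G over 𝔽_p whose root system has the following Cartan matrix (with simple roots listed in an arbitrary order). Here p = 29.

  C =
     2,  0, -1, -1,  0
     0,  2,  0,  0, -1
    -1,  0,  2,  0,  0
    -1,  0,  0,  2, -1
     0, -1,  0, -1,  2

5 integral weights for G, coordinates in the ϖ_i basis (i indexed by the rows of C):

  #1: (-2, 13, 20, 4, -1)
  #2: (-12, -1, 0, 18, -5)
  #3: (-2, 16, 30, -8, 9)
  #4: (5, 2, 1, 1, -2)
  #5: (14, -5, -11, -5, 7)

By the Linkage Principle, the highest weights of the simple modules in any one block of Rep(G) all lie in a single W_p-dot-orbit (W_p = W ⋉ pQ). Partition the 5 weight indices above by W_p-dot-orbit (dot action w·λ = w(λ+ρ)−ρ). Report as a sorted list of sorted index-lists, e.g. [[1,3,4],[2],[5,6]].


Dynkin diagram of C (from the 8 off-diagonal −1 entries): A_5.

Alcove-folded reps (p=29, 5 weights, presented ϖ-order):

    [1] (1, 4, 10, 4, 0)
    [2] (1, 4, 10, 4, 0)
    [3] (6, 2, 2, 1, 1)
    [4] (6, 2, 2, 1, 1)
    [5] (1, 4, 10, 4, 0)

The 5 indices split into 2 linkage classes (same alcove rep ⇔ same W_29-dot-orbit):

[[1, 2, 5], [3, 4]]


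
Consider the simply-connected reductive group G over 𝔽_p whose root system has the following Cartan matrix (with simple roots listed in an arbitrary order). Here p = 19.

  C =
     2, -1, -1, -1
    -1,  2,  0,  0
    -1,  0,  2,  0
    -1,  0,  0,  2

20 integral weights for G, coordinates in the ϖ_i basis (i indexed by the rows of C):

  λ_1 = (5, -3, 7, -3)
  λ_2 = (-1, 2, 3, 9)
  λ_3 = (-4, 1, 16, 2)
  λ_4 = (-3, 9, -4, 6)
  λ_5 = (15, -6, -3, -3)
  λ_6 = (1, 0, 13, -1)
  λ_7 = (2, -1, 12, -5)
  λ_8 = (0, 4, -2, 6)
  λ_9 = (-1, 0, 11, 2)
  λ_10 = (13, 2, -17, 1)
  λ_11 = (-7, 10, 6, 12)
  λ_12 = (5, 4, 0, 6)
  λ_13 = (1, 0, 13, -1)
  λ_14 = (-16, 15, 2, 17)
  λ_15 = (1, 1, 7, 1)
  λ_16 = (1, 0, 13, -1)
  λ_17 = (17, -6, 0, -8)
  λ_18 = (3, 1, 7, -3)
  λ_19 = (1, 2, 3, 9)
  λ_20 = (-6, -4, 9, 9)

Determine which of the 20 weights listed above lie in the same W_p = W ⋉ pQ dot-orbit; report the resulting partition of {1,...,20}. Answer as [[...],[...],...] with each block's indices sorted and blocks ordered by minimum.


Dynkin diagram of C (from the 6 off-diagonal −1 entries): D_4.

Ā_19 reps of the 20 weights (D_4, coords as presented):

    λ_1+ρ ↦ (2, 2, 8, 2)
    λ_2+ρ ↦ (0, 3, 4, 10)
    λ_3+ρ ↦ (2, 1, 14, 0)
    λ_4+ρ ↦ (3, 5, 2, 2)
    λ_5+ρ ↦ (3, 5, 2, 2)
    λ_6+ρ ↦ (2, 1, 14, 0)
    λ_7+ρ ↦ (0, 1, 12, 3)
    λ_8+ρ ↦ (0, 5, 1, 7)
    λ_9+ρ ↦ (0, 1, 12, 3)
    λ_10+ρ ↦ (2, 1, 14, 0)
    λ_11+ρ ↦ (0, 5, 1, 7)
    λ_12+ρ ↦ (0, 5, 1, 7)
    λ_13+ρ ↦ (2, 1, 14, 0)
    λ_14+ρ ↦ (0, 1, 12, 3)
    λ_15+ρ ↦ (2, 2, 8, 2)
    λ_16+ρ ↦ (2, 1, 14, 0)
    λ_17+ρ ↦ (0, 5, 1, 7)
    λ_18+ρ ↦ (2, 2, 8, 2)
    λ_19+ρ ↦ (0, 3, 4, 10)
    λ_20+ρ ↦ (3, 5, 2, 2)

Grouping the 20 weights by Ā_19-representative: 6 linkage classes.

[[1, 15, 18], [2, 19], [3, 6, 10, 13, 16], [4, 5, 20], [7, 9, 14], [8, 11, 12, 17]]


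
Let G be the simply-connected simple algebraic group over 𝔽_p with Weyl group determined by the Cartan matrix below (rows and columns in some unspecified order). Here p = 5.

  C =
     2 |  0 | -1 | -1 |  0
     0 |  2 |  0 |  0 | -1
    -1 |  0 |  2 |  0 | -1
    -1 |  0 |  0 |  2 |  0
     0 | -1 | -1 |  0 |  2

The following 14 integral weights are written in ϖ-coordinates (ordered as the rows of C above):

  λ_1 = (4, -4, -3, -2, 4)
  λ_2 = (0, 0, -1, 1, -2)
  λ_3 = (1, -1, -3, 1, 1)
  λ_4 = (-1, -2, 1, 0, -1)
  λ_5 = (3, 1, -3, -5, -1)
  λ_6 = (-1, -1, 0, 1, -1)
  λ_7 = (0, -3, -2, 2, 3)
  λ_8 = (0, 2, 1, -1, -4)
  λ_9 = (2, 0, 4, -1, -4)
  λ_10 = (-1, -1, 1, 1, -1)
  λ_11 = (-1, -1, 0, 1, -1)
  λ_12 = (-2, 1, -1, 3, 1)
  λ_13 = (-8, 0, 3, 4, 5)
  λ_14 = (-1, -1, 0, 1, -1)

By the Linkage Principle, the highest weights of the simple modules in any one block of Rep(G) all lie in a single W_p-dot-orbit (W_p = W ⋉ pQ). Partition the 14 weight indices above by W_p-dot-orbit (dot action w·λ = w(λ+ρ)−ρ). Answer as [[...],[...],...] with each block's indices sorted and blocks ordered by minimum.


A_5 Cartan matrix, 5 simple roots permuted; ρ=(1,1,1,1,1).

λ_j+ρ reflected into Ā_5 (⟨·,θ^∨⟩≤5); 5-tuples as given:

  λ_1+ρ ↦ (0, 0, 2, 2, 0);  λ_2+ρ ↦ (0, 0, 1, 2, 0);  λ_3+ρ ↦ (0, 0, 2, 2, 0);  λ_4+ρ ↦ (0, 0, 1, 1, 1);  λ_5+ρ ↦ (0, 0, 2, 2, 0);  λ_6+ρ ↦ (0, 0, 1, 2, 0);  λ_7+ρ ↦ (0, 0, 1, 1, 1);  λ_8+ρ ↦ (0, 0, 1, 0, 2);  λ_9+ρ ↦ (0, 0, 2, 2, 0);  λ_10+ρ ↦ (0, 0, 2, 2, 0);  λ_11+ρ ↦ (0, 0, 1, 2, 0);  λ_12+ρ ↦ (0, 0, 1, 1, 1);  λ_13+ρ ↦ (0, 0, 1, 1, 1);  λ_14+ρ ↦ (0, 0, 1, 2, 0)

Partition of {1..14} into 4 W_5-dot-orbits:

[[1, 3, 5, 9, 10], [2, 6, 11, 14], [4, 7, 12, 13], [8]]


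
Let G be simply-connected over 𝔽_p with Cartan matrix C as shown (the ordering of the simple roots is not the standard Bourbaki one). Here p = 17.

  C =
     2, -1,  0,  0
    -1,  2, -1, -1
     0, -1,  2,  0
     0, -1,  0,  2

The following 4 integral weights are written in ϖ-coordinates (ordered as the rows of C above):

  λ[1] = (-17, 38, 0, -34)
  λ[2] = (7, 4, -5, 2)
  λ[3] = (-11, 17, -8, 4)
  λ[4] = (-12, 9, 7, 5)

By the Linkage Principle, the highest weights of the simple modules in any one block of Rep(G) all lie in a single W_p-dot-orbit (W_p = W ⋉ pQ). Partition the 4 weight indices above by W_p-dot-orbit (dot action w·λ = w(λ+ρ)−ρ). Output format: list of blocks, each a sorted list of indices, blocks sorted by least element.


D_4 Cartan matrix, 4 simple roots permuted; ρ=(1,1,1,1).

W_17-reps of the 4 weights in Ā_17 (same 4-coord order as C):

  1: (4, 5, 1, 1);  2: (8, 1, 4, 3);  3: (4, 5, 1, 1);  4: (4, 5, 1, 1)

The 4 indices split into 2 linkage classes (same alcove rep ⇔ same W_17-dot-orbit):

[[1, 3, 4], [2]]


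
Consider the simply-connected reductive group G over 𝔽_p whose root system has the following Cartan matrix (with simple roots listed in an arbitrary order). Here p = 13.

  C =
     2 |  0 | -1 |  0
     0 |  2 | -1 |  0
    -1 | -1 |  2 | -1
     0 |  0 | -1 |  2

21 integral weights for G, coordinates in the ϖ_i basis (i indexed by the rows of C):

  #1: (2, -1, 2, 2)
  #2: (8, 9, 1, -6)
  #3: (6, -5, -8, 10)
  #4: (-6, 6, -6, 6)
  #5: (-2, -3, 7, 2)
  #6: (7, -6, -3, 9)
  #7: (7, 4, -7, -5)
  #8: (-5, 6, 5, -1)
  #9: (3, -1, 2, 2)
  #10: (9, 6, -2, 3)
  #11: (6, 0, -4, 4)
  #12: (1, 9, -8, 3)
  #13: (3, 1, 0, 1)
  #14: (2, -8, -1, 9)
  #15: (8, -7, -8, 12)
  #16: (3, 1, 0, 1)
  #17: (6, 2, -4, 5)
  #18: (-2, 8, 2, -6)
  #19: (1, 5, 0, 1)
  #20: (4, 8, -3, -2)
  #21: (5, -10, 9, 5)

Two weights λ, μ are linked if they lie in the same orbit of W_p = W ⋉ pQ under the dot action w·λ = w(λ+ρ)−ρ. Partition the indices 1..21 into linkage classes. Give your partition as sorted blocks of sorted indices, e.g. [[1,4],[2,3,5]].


C ↔ D_4 under row/col permutation; |W(D_4)| = 192.

W_13-reps of the 21 weights in Ā_13 (same 4-coord order as C):

  λ_1+ρ ↦ (3, 0, 3, 3)
  λ_2+ρ ↦ (1, 2, 2, 3)
  λ_3+ρ ↦ (4, 7, 0, 0)
  λ_4+ρ ↦ (4, 2, 1, 2)
  λ_5+ρ ↦ (1, 2, 2, 3)
  λ_6+ρ ↦ (1, 2, 2, 3)
  λ_7+ρ ↦ (1, 2, 2, 3)
  λ_8+ρ ↦ (4, 7, 0, 0)
  λ_9+ρ ↦ (4, 0, 3, 3)
  λ_10+ρ ↦ (3, 0, 3, 3)
  λ_11+ρ ↦ (4, 2, 1, 2)
  λ_12+ρ ↦ (4, 2, 1, 2)
  λ_13+ρ ↦ (4, 2, 1, 2)
  λ_14+ρ ↦ (4, 0, 3, 3)
  λ_15+ρ ↦ (4, 7, 0, 0)
  λ_16+ρ ↦ (4, 2, 1, 2)
  λ_17+ρ ↦ (4, 0, 3, 3)
  λ_18+ρ ↦ (2, 6, 1, 2)
  λ_19+ρ ↦ (2, 6, 1, 2)
  λ_20+ρ ↦ (2, 6, 1, 2)
  λ_21+ρ ↦ (3, 0, 3, 3)

Partition of {1..21} into 6 W_13-dot-orbits:

[[1, 10, 21], [2, 5, 6, 7], [3, 8, 15], [4, 11, 12, 13, 16], [9, 14, 17], [18, 19, 20]]


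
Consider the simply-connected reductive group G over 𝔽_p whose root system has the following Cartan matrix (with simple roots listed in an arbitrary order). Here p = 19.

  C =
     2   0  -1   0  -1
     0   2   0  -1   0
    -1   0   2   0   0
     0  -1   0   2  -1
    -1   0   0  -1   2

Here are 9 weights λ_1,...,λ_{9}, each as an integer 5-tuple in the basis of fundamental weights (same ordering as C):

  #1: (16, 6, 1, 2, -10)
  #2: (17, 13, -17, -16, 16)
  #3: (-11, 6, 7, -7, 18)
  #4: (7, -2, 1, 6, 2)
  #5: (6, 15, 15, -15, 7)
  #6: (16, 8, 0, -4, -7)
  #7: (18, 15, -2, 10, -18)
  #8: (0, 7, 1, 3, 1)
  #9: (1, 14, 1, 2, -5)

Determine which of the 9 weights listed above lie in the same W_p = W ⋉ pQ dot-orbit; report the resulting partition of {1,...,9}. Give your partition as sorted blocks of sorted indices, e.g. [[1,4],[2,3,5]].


A_5 Cartan matrix, 5 simple roots permuted; ρ=(1,1,1,1,1).

Alcove-folded reps (p=19, 9 weights, presented ϖ-order):

  [1] (8, 0, 1, 6, 3)
  [2] (2, 14, 0, 1, 1)
  [3] (8, 0, 1, 6, 3)
  [4] (8, 0, 1, 6, 3)
  [5] (1, 8, 2, 4, 2)
  [6] (8, 0, 1, 6, 3)
  [7] (8, 0, 1, 6, 3)
  [8] (1, 8, 2, 4, 2)
  [9] (2, 14, 0, 1, 1)

Partition of {1..9} into 3 W_19-dot-orbits:

[[1, 3, 4, 6, 7], [2, 9], [5, 8]]


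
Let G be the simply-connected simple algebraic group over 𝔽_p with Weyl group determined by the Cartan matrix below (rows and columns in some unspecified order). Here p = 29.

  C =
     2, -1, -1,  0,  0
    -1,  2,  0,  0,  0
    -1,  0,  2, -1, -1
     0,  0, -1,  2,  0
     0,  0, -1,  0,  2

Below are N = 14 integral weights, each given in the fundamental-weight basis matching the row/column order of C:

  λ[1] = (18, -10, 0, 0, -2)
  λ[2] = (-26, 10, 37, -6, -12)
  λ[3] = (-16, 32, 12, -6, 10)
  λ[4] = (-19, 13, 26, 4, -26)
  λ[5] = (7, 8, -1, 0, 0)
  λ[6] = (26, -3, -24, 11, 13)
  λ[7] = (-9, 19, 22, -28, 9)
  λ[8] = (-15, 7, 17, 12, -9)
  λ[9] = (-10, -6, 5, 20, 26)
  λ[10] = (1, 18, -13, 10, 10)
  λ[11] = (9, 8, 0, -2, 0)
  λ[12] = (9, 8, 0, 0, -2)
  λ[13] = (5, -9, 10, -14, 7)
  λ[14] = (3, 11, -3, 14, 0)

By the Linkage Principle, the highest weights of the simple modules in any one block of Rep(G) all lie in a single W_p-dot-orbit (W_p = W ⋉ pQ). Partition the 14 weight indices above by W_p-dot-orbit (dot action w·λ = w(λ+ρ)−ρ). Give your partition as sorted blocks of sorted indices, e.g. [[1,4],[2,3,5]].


Dynkin diagram of C (from the 8 off-diagonal −1 entries): D_5.

λ_j+ρ reflected into Ā_29 (⟨·,θ^∨⟩≤29); 5-tuples as given:

  [1] (8, 9, 0, 1, 1) · [2] (3, 5, 2, 4, 2) · [3] (3, 5, 2, 4, 2) · [4] (1, 1, 2, 11, 9) · [5] (8, 9, 0, 1, 1) · [6] (1, 1, 2, 11, 9) · [7] (2, 4, 2, 9, 4) · [8] (2, 4, 2, 9, 4) · [9] (3, 5, 2, 4, 2) · [10] (8, 9, 0, 1, 1) · [11] (8, 9, 0, 1, 1) · [12] (8, 9, 0, 1, 1) · [13] (2, 4, 2, 9, 4) · [14] (1, 11, 0, 13, 1)

5 distinct reps among the 14 weights ⇒ 5 W_29-linkage classes:

[[1, 5, 10, 11, 12], [2, 3, 9], [4, 6], [7, 8, 13], [14]]


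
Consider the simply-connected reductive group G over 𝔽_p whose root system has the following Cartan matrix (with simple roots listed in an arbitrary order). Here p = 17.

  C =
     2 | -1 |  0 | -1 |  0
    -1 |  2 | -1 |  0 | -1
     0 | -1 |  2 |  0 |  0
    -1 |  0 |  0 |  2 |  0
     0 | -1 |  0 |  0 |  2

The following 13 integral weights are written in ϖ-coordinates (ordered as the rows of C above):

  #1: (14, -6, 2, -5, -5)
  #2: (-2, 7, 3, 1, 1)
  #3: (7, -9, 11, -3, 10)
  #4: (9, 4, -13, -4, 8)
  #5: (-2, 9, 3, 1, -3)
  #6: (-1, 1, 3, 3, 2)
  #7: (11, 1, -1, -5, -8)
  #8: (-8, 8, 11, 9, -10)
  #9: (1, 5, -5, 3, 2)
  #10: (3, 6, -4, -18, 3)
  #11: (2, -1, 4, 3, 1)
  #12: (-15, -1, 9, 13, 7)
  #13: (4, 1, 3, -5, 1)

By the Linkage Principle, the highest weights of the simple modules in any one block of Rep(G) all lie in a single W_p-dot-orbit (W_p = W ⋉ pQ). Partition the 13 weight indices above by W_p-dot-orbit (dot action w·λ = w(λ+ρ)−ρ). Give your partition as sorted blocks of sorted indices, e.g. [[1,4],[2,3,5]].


Type D_5, rank 5, |W|=1920; reorder rows/cols to standard.

W_17-reps of the 13 weights in Ā_17 (same 5-coord order as C):

  1: (0, 2, 4, 4, 3);  2: (1, 2, 4, 4, 2);  3: (0, 2, 4, 4, 3);  4: (3, 0, 5, 4, 2);  5: (1, 2, 4, 4, 2);  6: (0, 2, 4, 4, 3);  7: (3, 0, 5, 4, 2);  8: (3, 0, 5, 4, 2);  9: (0, 2, 4, 4, 3);  10: (0, 2, 4, 4, 3);  11: (3, 0, 5, 4, 2);  12: (0, 3, 4, 1, 6);  13: (1, 2, 4, 4, 2)

Grouping the 13 weights by Ā_17-representative: 4 linkage classes.

[[1, 3, 6, 9, 10], [2, 5, 13], [4, 7, 8, 11], [12]]


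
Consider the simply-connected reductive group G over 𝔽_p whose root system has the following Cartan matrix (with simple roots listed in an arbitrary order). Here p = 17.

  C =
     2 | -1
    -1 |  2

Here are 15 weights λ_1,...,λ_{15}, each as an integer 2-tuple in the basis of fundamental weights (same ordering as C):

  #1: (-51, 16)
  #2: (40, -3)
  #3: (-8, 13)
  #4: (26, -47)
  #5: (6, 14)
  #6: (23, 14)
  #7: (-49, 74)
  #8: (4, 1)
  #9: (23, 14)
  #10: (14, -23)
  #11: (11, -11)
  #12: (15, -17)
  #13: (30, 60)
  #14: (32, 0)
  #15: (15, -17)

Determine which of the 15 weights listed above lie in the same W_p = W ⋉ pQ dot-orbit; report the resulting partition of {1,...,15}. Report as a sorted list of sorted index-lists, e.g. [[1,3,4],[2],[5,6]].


A_2 Cartan matrix, 2 simple roots permuted; ρ=(1,1).

Each λ_j+ρ reduced to Ā_17; 2-tuples below use C's row order:

  λ_1 → (0, 16)
  λ_2 → (2, 10)
  λ_3 → (7, 7)
  λ_4 → (2, 10)
  λ_5 → (2, 10)
  λ_6 → (5, 2)
  λ_7 → (7, 7)
  λ_8 → (5, 2)
  λ_9 → (5, 2)
  λ_10 → (2, 10)
  λ_11 → (2, 10)
  λ_12 → (0, 16)
  λ_13 → (7, 7)
  λ_14 → (0, 16)
  λ_15 → (0, 16)

The 15 indices split into 4 linkage classes (same alcove rep ⇔ same W_17-dot-orbit):

[[1, 12, 14, 15], [2, 4, 5, 10, 11], [3, 7, 13], [6, 8, 9]]


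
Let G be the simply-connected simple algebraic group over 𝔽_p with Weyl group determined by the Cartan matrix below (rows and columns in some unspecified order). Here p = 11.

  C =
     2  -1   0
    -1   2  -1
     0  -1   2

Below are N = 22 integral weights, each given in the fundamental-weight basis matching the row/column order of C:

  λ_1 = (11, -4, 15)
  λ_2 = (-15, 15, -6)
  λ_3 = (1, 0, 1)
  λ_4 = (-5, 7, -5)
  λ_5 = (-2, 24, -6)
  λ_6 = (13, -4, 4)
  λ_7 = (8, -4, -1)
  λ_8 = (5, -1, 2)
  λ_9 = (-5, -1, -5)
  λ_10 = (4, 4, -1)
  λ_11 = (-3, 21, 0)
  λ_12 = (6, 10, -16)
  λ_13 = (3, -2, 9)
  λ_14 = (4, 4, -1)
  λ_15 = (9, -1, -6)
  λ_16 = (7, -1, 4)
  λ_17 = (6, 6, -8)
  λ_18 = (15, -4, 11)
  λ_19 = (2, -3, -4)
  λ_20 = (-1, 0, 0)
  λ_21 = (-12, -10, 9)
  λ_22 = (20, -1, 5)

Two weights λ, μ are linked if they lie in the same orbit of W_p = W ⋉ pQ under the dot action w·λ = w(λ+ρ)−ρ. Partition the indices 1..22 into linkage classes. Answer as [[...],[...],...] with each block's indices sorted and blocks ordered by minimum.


C ↔ A_3 under row/col permutation; |W(A_3)| = 24.

W_11-reps of the 22 weights in Ā_11 (same 3-coord order as C):

  [1] (2, 1, 2);  [2] (6, 0, 3);  [3] (2, 1, 2);  [4] (4, 0, 4);  [5] (2, 1, 2);  [6] (6, 0, 3);  [7] (6, 0, 3);  [8] (6, 0, 3);  [9] (4, 0, 4);  [10] (5, 5, 0);  [11] (0, 1, 1);  [12] (4, 0, 4);  [13] (1, 1, 7);  [14] (5, 5, 0);  [15] (5, 5, 0);  [16] (6, 0, 3);  [17] (4, 0, 4);  [18] (2, 1, 2);  [19] (2, 1, 2);  [20] (0, 1, 1);  [21] (0, 1, 1);  [22] (5, 5, 0)

Linkage partition of the 22 weights (6 classes, p=11):

[[1, 3, 5, 18, 19], [2, 6, 7, 8, 16], [4, 9, 12, 17], [10, 14, 15, 22], [11, 20, 21], [13]]


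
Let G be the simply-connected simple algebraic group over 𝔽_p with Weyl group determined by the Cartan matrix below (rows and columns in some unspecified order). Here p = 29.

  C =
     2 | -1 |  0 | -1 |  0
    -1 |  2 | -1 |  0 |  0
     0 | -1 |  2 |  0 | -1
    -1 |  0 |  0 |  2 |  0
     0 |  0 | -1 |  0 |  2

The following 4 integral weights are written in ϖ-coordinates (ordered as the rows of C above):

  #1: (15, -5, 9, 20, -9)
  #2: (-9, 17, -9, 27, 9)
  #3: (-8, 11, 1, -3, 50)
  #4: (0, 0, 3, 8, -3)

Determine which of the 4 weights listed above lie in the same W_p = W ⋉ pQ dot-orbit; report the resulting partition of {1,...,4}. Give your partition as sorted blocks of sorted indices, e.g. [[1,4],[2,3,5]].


Root system A_5: the 5×5 matrix C matches after relabeling.

Alcove-folded reps (p=29, 4 weights, presented ϖ-order):

  λ_1 → (8, 4, 2, 7, 2)
  λ_2 → (8, 1, 1, 9, 8)
  λ_3 → (3, 2, 15, 2, 7)
  λ_4 → (1, 1, 2, 9, 2)

The 4 indices split into 4 linkage classes (same alcove rep ⇔ same W_29-dot-orbit):

[[1], [2], [3], [4]]


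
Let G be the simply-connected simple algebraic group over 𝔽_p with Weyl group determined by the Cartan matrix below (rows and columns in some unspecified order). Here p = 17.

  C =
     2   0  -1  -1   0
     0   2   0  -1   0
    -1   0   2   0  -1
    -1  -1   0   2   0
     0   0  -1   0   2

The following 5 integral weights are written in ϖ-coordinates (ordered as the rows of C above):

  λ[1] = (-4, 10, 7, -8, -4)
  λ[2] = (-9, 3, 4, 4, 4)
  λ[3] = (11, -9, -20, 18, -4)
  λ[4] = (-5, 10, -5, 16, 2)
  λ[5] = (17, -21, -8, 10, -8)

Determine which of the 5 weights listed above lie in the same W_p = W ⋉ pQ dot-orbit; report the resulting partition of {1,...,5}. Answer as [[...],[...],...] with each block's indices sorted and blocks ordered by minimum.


Dynkin diagram of C (from the 8 off-diagonal −1 entries): A_5.

λ_j+ρ reflected into Ā_17 (⟨·,θ^∨⟩≤17); 5-tuples as given:

    1: (2, 1, 3, 3, 2)
    2: (2, 1, 3, 3, 2)
    3: (2, 1, 3, 3, 2)
    4: (3, 0, 3, 6, 1)
    5: (2, 1, 3, 3, 2)

2 distinct reps among the 5 weights ⇒ 2 W_17-linkage classes:

[[1, 2, 3, 5], [4]]


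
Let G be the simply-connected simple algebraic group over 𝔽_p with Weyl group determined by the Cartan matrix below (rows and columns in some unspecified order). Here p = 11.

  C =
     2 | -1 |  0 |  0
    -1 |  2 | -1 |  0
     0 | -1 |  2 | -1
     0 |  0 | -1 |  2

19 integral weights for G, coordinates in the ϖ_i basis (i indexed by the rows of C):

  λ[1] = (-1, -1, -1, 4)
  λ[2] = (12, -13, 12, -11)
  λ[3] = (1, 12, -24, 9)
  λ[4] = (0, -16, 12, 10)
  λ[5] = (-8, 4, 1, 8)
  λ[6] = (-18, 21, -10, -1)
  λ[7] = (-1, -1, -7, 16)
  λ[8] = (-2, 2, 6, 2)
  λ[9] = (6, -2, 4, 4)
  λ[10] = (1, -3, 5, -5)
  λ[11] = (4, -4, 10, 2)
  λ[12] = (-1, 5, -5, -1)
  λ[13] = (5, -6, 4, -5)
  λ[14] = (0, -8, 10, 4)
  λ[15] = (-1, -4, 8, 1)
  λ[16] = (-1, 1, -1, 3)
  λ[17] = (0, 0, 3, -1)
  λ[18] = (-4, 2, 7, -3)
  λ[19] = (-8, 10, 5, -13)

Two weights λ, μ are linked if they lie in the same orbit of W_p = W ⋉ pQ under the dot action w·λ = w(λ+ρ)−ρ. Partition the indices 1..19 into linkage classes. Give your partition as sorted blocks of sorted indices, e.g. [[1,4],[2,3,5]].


Root system A_4: the 4×4 matrix C matches after relabeling.

Folding the 19 weights λ_j+ρ into Ā_11 (reps in the given 4-coord order):

  1: (0, 0, 0, 5)
  2: (1, 1, 7, 1)
  3: (2, 0, 1, 1)
  4: (2, 0, 1, 1)
  5: (0, 2, 0, 4)
  6: (0, 2, 0, 4)
  7: (0, 0, 0, 5)
  8: (1, 1, 7, 1)
  9: (1, 1, 4, 0)
  10: (0, 2, 0, 4)
  11: (3, 0, 6, 2)
  12: (0, 2, 0, 4)
  13: (1, 1, 4, 0)
  14: (1, 1, 4, 0)
  15: (3, 0, 6, 2)
  16: (0, 2, 0, 4)
  17: (1, 1, 4, 0)
  18: (3, 0, 6, 2)
  19: (1, 1, 4, 0)

Grouping the 19 weights by Ā_11-representative: 6 linkage classes.

[[1, 7], [2, 8], [3, 4], [5, 6, 10, 12, 16], [9, 13, 14, 17, 19], [11, 15, 18]]


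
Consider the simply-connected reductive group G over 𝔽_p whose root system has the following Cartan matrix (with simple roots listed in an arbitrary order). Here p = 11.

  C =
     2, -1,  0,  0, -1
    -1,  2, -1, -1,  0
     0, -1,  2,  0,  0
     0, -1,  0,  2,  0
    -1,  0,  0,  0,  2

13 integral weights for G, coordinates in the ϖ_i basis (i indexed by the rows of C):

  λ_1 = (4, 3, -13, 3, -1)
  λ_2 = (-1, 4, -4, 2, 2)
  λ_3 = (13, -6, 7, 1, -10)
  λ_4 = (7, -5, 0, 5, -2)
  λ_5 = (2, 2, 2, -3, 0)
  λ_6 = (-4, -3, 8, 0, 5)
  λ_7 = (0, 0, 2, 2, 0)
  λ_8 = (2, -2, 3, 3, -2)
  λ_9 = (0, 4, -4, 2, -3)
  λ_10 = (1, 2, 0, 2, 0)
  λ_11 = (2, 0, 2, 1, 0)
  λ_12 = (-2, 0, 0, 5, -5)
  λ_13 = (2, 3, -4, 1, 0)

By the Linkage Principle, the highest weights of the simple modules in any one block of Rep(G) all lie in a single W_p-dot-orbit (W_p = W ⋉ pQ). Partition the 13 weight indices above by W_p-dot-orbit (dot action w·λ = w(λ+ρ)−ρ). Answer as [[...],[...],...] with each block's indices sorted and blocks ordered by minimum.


Type D_5, rank 5, |W|=1920; reorder rows/cols to standard.

Alcove-folded reps (p=11, 13 weights, presented ϖ-order):

  1: (1, 1, 3, 3, 1) · 2: (2, 0, 3, 3, 1) · 3: (2, 0, 3, 3, 1) · 4: (0, 1, 3, 2, 1) · 5: (0, 1, 3, 2, 1) · 6: (1, 1, 3, 3, 1) · 7: (1, 1, 3, 3, 1) · 8: (1, 1, 3, 3, 1) · 9: (1, 1, 3, 3, 1) · 10: (1, 1, 1, 3, 1) · 11: (0, 1, 3, 2, 1) · 12: (0, 1, 3, 2, 1) · 13: (0, 1, 3, 2, 1)

Partition of {1..13} into 4 W_11-dot-orbits:

[[1, 6, 7, 8, 9], [2, 3], [4, 5, 11, 12, 13], [10]]


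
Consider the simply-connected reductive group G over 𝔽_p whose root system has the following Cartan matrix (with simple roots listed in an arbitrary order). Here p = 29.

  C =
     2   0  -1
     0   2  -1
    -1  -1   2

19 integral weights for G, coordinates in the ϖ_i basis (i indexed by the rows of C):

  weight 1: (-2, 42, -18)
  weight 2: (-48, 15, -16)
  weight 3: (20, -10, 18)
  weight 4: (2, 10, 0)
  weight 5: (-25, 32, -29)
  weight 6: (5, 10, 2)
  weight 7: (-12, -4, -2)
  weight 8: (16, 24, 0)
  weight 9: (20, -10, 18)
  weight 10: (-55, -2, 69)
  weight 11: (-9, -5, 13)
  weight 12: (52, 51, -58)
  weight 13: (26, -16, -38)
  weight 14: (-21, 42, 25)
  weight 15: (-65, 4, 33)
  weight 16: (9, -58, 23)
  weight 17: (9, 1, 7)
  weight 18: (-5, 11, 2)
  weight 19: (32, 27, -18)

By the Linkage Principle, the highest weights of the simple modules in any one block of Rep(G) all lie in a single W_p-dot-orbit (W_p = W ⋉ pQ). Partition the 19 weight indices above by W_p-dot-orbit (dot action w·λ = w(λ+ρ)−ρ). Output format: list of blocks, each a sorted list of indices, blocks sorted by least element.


Cartan matrix: type A_3 (|W|=24); un-permuting the 3 rows.

W_29-reps of the 19 weights in Ā_29 (same 3-coord order as C):

  λ_1+ρ ↦ (3, 11, 1)
  λ_2+ρ ↦ (1, 4, 13)
  λ_3+ρ ↦ (10, 2, 8)
  λ_4+ρ ↦ (3, 11, 1)
  λ_5+ρ ↦ (5, 4, 1)
  λ_6+ρ ↦ (6, 11, 3)
  λ_7+ρ ↦ (3, 11, 1)
  λ_8+ρ ↦ (3, 11, 1)
  λ_9+ρ ↦ (10, 2, 8)
  λ_10+ρ ↦ (1, 4, 13)
  λ_11+ρ ↦ (8, 4, 2)
  λ_12+ρ ↦ (5, 4, 1)
  λ_13+ρ ↦ (8, 4, 2)
  λ_14+ρ ↦ (6, 11, 3)
  λ_15+ρ ↦ (5, 4, 1)
  λ_16+ρ ↦ (5, 4, 1)
  λ_17+ρ ↦ (10, 2, 8)
  λ_18+ρ ↦ (3, 11, 1)
  λ_19+ρ ↦ (1, 4, 13)

Linkage partition of the 19 weights (6 classes, p=29):

[[1, 4, 7, 8, 18], [2, 10, 19], [3, 9, 17], [5, 12, 15, 16], [6, 14], [11, 13]]


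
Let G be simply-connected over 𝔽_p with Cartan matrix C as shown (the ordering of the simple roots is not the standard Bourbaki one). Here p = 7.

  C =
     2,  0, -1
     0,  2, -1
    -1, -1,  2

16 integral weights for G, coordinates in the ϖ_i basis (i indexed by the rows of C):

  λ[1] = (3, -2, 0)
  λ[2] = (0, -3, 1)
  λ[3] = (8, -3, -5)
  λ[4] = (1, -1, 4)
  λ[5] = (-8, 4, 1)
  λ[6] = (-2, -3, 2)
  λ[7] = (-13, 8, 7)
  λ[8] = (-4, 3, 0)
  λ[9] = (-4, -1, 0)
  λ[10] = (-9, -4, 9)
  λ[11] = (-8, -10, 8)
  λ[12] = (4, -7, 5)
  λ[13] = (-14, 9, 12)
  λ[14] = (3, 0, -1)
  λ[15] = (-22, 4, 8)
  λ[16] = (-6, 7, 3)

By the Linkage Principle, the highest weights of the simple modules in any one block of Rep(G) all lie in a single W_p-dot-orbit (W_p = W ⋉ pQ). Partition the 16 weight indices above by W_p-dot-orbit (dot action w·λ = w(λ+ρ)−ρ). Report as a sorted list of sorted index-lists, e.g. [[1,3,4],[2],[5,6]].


Dynkin diagram of C (from the 4 off-diagonal −1 entries): A_3.

λ_j+ρ reflected into Ā_7 (⟨·,θ^∨⟩≤7); 3-tuples as given:

  λ_1+ρ ↦ (4, 1, 0);  λ_2+ρ ↦ (1, 2, 0);  λ_3+ρ ↦ (1, 2, 2);  λ_4+ρ ↦ (2, 0, 5);  λ_5+ρ ↦ (2, 0, 5);  λ_6+ρ ↦ (1, 2, 0);  λ_7+ρ ↦ (1, 2, 2);  λ_8+ρ ↦ (1, 2, 2);  λ_9+ρ ↦ (1, 2, 0);  λ_10+ρ ↦ (4, 1, 0);  λ_11+ρ ↦ (2, 0, 5);  λ_12+ρ ↦ (1, 2, 0);  λ_13+ρ ↦ (4, 1, 0);  λ_14+ρ ↦ (4, 1, 0);  λ_15+ρ ↦ (2, 0, 5);  λ_16+ρ ↦ (1, 2, 0)

These 16 weights hit 4 W_7-dot-orbits; sizes (4, 5, 3, 4):

[[1, 10, 13, 14], [2, 6, 9, 12, 16], [3, 7, 8], [4, 5, 11, 15]]
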